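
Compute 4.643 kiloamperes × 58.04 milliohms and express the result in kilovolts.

4.643 × 10³ × 58.04 × 10⁻³ = 269.47972 V

0.26947972 kilovolts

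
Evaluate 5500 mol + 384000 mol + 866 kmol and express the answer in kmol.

1255.5 kmol

In kmol:
  5500 mol = 5500e-3 kmol = 5.5
  384000 mol = 384000e-3 kmol = 384
  866 kmol → 866
Sum: 5.5 + 384 + 866 = 1255.5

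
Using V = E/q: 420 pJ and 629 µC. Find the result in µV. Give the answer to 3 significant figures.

0.668 µV

(420e-12) / (629e-6) = 0.66773e-6 V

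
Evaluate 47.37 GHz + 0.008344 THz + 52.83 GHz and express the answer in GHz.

In GHz:
  47.37 GHz → 47.37
  0.008344 THz = 0.008344 × 10³ GHz = 8.344
  52.83 GHz → 52.83
Sum: 47.37 + 8.344 + 52.83 = 108.544

108.544 GHz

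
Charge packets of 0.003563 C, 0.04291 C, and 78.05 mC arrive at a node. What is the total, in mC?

In mC:
  0.003563 C = 0.003563e3 mC = 3.563
  0.04291 C = 0.04291e3 mC = 42.91
  78.05 mC → 78.05
Sum: 3.563 + 42.91 + 78.05 = 124.523

124.523 mC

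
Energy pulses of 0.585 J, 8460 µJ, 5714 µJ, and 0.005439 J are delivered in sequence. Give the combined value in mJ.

604.613 mJ

In mJ:
  0.585 J = 0.585 × 10^3 mJ = 585
  8460 µJ = 8460 × 10^-3 mJ = 8.46
  5714 µJ = 5714 × 10^-3 mJ = 5.714
  0.005439 J = 0.005439 × 10^3 mJ = 5.439
Sum: 585 + 8.46 + 5.714 + 5.439 = 604.613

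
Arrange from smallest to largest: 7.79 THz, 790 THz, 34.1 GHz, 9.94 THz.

34.1 GHz < 7.79 THz < 9.94 THz < 790 THz

7.79 THz = 7790000000000 Hz
790 THz = 790000000000000 Hz
34.1 GHz = 34100000000 Hz
9.94 THz = 9940000000000 Hz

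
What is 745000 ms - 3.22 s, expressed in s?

741.78 s

In s:
  745000 ms = 745000 × 10⁻³ s = 745
  3.22 s → 3.22
Difference: 745 - 3.22 = 741.78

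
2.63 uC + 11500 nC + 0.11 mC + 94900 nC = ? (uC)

219.03 uC

In uC:
  2.63 uC → 2.63
  11500 nC = 11500 × 10⁻³ uC = 11.5
  0.11 mC = 0.11 × 10³ uC = 110
  94900 nC = 94900 × 10⁻³ uC = 94.9
Sum: 2.63 + 11.5 + 110 + 94.9 = 219.03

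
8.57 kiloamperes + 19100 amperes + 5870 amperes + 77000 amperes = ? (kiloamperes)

In kiloamperes:
  8.57 kiloamperes → 8.57
  19100 amperes = 19100 × 10⁻³ kiloamperes = 19.1
  5870 amperes = 5870 × 10⁻³ kiloamperes = 5.87
  77000 amperes = 77000 × 10⁻³ kiloamperes = 77
Sum: 8.57 + 19.1 + 5.87 + 77 = 110.54

110.54 kiloamperes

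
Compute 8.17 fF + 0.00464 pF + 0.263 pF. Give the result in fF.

In fF:
  8.17 fF → 8.17
  0.00464 pF = 0.00464 × 10³ fF = 4.64
  0.263 pF = 0.263 × 10³ fF = 263
Sum: 8.17 + 4.64 + 263 = 275.81

275.81 fF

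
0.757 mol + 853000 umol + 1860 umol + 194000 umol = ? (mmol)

In mmol:
  0.757 mol = 0.757 × 10³ mmol = 757
  853000 umol = 853000 × 10⁻³ mmol = 853
  1860 umol = 1860 × 10⁻³ mmol = 1.86
  194000 umol = 194000 × 10⁻³ mmol = 194
Sum: 757 + 853 + 1.86 + 194 = 1805.86

1805.86 mmol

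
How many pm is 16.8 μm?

micro = 1e-6, pico = 1e-12; factor is 1e6.
16.8 × 1e6 = 16800000

16800000 pm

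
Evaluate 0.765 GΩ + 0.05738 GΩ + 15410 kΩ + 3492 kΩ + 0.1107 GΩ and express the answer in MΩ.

In MΩ:
  0.765 GΩ = 0.765 × 10³ MΩ = 765
  0.05738 GΩ = 0.05738 × 10³ MΩ = 57.38
  15410 kΩ = 15410 × 10⁻³ MΩ = 15.41
  3492 kΩ = 3492 × 10⁻³ MΩ = 3.492
  0.1107 GΩ = 0.1107 × 10³ MΩ = 110.7
Sum: 765 + 57.38 + 15.41 + 3.492 + 110.7 = 951.982

951.982 MΩ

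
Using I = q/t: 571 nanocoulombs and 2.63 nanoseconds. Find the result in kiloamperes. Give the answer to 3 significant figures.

0.217 kiloamperes

(571e-9) / (2.63e-9) = 217.11 A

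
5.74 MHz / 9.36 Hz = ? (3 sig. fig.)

(5.74 × 10^6) / (9.36) = 0.6132 × 10^6

613000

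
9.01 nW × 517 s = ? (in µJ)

4.65817 µJ

9.01 × 10^-9 × 517 = 4658.17 × 10^-9 J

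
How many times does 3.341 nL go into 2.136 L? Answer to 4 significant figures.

(2.136) / (3.341 × 10^-9) = 0.63933 × 10^9

639300000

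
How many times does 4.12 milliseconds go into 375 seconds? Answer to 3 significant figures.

91000

(375) / (4.12e-3) = 91.02e3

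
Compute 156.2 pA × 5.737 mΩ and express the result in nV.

156.2 × 10^-12 × 5.737 × 10^-3 = 896.1194 × 10^-15 V

0.0008961194 nV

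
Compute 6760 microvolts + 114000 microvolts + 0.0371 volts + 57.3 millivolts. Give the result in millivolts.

In millivolts:
  6760 microvolts = 6760 × 10^-3 millivolts = 6.76
  114000 microvolts = 114000 × 10^-3 millivolts = 114
  0.0371 volts = 0.0371 × 10^3 millivolts = 37.1
  57.3 millivolts → 57.3
Sum: 6.76 + 114 + 37.1 + 57.3 = 215.16

215.16 millivolts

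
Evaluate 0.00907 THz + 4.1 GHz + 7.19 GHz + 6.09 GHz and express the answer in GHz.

In GHz:
  0.00907 THz = 0.00907 × 10³ GHz = 9.07
  4.1 GHz → 4.1
  7.19 GHz → 7.19
  6.09 GHz → 6.09
Sum: 9.07 + 4.1 + 7.19 + 6.09 = 26.45

26.45 GHz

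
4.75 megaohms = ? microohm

4750000000000 microohms

mega = 1e6, micro = 1e-6; factor is 1e12.
4.75 × 1e12 = 4750000000000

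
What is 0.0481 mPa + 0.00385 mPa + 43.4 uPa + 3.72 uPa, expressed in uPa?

99.07 uPa

In uPa:
  0.0481 mPa = 0.0481e3 uPa = 48.1
  0.00385 mPa = 0.00385e3 uPa = 3.85
  43.4 uPa → 43.4
  3.72 uPa → 3.72
Sum: 48.1 + 3.85 + 43.4 + 3.72 = 99.07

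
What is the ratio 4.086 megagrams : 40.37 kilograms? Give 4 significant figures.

(4.086 × 10^6) / (40.37 × 10^3) = 0.10121 × 10^3

101.2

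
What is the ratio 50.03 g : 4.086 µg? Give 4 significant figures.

(50.03) / (4.086 × 10⁻⁶) = 12.244 × 10⁶

12240000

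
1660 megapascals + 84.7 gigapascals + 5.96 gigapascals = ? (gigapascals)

92.32 gigapascals

In gigapascals:
  1660 megapascals = 1660e-3 gigapascals = 1.66
  84.7 gigapascals → 84.7
  5.96 gigapascals → 5.96
Sum: 1.66 + 84.7 + 5.96 = 92.32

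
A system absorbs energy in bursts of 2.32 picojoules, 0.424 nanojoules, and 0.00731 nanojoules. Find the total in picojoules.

433.63 picojoules

In picojoules:
  2.32 picojoules → 2.32
  0.424 nanojoules = 0.424 × 10³ picojoules = 424
  0.00731 nanojoules = 0.00731 × 10³ picojoules = 7.31
Sum: 2.32 + 424 + 7.31 = 433.63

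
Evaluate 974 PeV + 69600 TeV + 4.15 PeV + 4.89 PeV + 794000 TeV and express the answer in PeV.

1846.64 PeV

In PeV:
  974 PeV → 974
  69600 TeV = 69600e-3 PeV = 69.6
  4.15 PeV → 4.15
  4.89 PeV → 4.89
  794000 TeV = 794000e-3 PeV = 794
Sum: 974 + 69.6 + 4.15 + 4.89 + 794 = 1846.64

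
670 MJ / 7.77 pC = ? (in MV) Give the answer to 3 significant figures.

(670e6) / (7.77e-12) = 86.229e18 V

86200000000000 MV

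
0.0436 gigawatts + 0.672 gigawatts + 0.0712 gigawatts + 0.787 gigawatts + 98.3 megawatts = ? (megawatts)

In megawatts:
  0.0436 gigawatts = 0.0436 × 10^3 megawatts = 43.6
  0.672 gigawatts = 0.672 × 10^3 megawatts = 672
  0.0712 gigawatts = 0.0712 × 10^3 megawatts = 71.2
  0.787 gigawatts = 0.787 × 10^3 megawatts = 787
  98.3 megawatts → 98.3
Sum: 43.6 + 672 + 71.2 + 787 + 98.3 = 1672.1

1672.1 megawatts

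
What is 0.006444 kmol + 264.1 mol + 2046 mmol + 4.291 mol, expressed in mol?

276.881 mol

In mol:
  0.006444 kmol = 0.006444 × 10^3 mol = 6.444
  264.1 mol → 264.1
  2046 mmol = 2046 × 10^-3 mol = 2.046
  4.291 mol → 4.291
Sum: 6.444 + 264.1 + 2.046 + 4.291 = 276.881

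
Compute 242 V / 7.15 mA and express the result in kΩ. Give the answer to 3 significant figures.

33.8 kΩ

(242) / (7.15 × 10^-3) = 33.846 × 10^3 Ω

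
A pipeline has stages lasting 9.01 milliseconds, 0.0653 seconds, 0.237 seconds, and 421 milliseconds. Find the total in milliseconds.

732.31 milliseconds

In milliseconds:
  9.01 milliseconds → 9.01
  0.0653 seconds = 0.0653 × 10³ milliseconds = 65.3
  0.237 seconds = 0.237 × 10³ milliseconds = 237
  421 milliseconds → 421
Sum: 9.01 + 65.3 + 237 + 421 = 732.31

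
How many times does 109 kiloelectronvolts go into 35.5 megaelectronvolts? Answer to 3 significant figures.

326

(35.5 × 10⁶) / (109 × 10³) = 0.3257 × 10³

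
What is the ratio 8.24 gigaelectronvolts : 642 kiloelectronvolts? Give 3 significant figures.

(8.24e9) / (642e3) = 0.01283e6

12800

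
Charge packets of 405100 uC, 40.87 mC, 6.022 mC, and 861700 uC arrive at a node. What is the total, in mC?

1313.692 mC

In mC:
  405100 uC = 405100 × 10⁻³ mC = 405.1
  40.87 mC → 40.87
  6.022 mC → 6.022
  861700 uC = 861700 × 10⁻³ mC = 861.7
Sum: 405.1 + 40.87 + 6.022 + 861.7 = 1313.692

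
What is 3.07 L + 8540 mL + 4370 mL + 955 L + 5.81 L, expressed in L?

976.79 L

In L:
  3.07 L → 3.07
  8540 mL = 8540 × 10^-3 L = 8.54
  4370 mL = 4370 × 10^-3 L = 4.37
  955 L → 955
  5.81 L → 5.81
Sum: 3.07 + 8.54 + 4.37 + 955 + 5.81 = 976.79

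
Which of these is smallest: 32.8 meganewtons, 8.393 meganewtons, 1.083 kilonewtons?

1.083 kilonewtons

32.8 meganewtons = 32800000 newtons
8.393 meganewtons = 8393000 newtons
1.083 kilonewtons = 1083 newtons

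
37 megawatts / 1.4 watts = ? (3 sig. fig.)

(37 × 10⁶) / (1.4) = 26.43 × 10⁶

26400000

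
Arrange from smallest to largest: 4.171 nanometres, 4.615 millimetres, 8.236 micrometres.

4.171 nanometres = 0.000000004171 metres
4.615 millimetres = 0.004615 metres
8.236 micrometres = 0.000008236 metres

4.171 nanometres < 8.236 micrometres < 4.615 millimetres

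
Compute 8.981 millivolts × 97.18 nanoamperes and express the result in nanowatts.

0.87277358 nanowatts

8.981 × 10^-3 × 97.18 × 10^-9 = 872.77358 × 10^-12 W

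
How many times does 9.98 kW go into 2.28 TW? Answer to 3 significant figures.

(2.28 × 10¹²) / (9.98 × 10³) = 0.2285 × 10⁹

228000000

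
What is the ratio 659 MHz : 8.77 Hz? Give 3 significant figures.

(659 × 10⁶) / (8.77) = 75.14 × 10⁶

75100000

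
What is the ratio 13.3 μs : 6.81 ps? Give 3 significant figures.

(13.3e-6) / (6.81e-12) = 1.953e6

1950000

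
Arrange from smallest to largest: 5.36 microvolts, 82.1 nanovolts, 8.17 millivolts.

82.1 nanovolts < 5.36 microvolts < 8.17 millivolts

5.36 microvolts = 0.00000536 volts
82.1 nanovolts = 0.0000000821 volts
8.17 millivolts = 0.00817 volts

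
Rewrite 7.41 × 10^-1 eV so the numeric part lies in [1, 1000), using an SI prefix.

= 741 × 10^-3 eV; 10^-3 is milli.

741 meV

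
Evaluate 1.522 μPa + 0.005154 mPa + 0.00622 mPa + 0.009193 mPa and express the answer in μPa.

22.089 μPa

In μPa:
  1.522 μPa → 1.522
  0.005154 mPa = 0.005154 × 10³ μPa = 5.154
  0.00622 mPa = 0.00622 × 10³ μPa = 6.22
  0.009193 mPa = 0.009193 × 10³ μPa = 9.193
Sum: 1.522 + 5.154 + 6.22 + 9.193 = 22.089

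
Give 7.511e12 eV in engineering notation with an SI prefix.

7.511 TeV

= 7.511e12 eV; 1e12 is tera.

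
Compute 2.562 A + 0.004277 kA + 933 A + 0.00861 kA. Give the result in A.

948.449 A

In A:
  2.562 A → 2.562
  0.004277 kA = 0.004277 × 10³ A = 4.277
  933 A → 933
  0.00861 kA = 0.00861 × 10³ A = 8.61
Sum: 2.562 + 4.277 + 933 + 8.61 = 948.449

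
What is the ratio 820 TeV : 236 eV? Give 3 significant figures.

3470000000000

(820 × 10^12) / (236) = 3.475 × 10^12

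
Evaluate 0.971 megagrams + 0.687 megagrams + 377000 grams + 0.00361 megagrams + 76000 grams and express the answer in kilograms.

In kilograms:
  0.971 megagrams = 0.971e3 kilograms = 971
  0.687 megagrams = 0.687e3 kilograms = 687
  377000 grams = 377000e-3 kilograms = 377
  0.00361 megagrams = 0.00361e3 kilograms = 3.61
  76000 grams = 76000e-3 kilograms = 76
Sum: 971 + 687 + 377 + 3.61 + 76 = 2114.61

2114.61 kilograms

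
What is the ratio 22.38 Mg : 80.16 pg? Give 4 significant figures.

279200000000000000

(22.38e6) / (80.16e-12) = 0.27919e18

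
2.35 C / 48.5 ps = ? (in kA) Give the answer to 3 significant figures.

48500000 kA

(2.35) / (48.5 × 10⁻¹²) = 0.048454 × 10¹² A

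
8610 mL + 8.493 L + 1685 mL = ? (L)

18.788 L

In L:
  8610 mL = 8610 × 10⁻³ L = 8.61
  8.493 L → 8.493
  1685 mL = 1685 × 10⁻³ L = 1.685
Sum: 8.61 + 8.493 + 1.685 = 18.788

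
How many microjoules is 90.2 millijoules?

90200 microjoules

milli = 10^-3, micro = 10^-6; factor is 10^3.
90.2 × 10^3 = 90200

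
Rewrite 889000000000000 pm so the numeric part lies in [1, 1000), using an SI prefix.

= 889 m; mantissa already in [1, 1000).

889 m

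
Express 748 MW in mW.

748000000000 mW

mega = 10⁶, milli = 10⁻³; factor is 10⁹.
748 × 10⁹ = 748000000000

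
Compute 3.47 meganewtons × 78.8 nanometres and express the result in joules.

3.47 × 10^6 × 78.8 × 10^-9 = 273.436 × 10^-3 J

0.273436 joules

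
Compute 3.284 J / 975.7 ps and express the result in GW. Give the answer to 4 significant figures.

3.366 GW

(3.284) / (975.7e-12) = 0.00336579e12 W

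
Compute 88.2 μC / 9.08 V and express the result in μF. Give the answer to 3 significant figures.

9.71 μF

(88.2 × 10⁻⁶) / (9.08) = 9.7137 × 10⁻⁶ F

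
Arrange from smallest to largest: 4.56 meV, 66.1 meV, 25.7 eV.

4.56 meV = 0.00456 eV
66.1 meV = 0.0661 eV
25.7 eV = 25.7 eV

4.56 meV < 66.1 meV < 25.7 eV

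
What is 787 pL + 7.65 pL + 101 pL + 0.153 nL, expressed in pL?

1048.65 pL

In pL:
  787 pL → 787
  7.65 pL → 7.65
  101 pL → 101
  0.153 nL = 0.153 × 10³ pL = 153
Sum: 787 + 7.65 + 101 + 153 = 1048.65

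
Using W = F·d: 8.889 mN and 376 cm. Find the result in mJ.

33.42264 mJ

8.889e-3 × 376e-2 = 3342.264e-5 J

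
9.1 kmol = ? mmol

9100000 mmol

kilo = 10³, milli = 10⁻³; factor is 10⁶.
9.1 × 10⁶ = 9100000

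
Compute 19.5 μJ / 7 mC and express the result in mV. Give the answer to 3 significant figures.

2.79 mV

(19.5 × 10^-6) / (7 × 10^-3) = 2.7857 × 10^-3 V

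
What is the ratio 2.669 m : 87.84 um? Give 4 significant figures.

30380

(2.669) / (87.84 × 10⁻⁶) = 0.030385 × 10⁶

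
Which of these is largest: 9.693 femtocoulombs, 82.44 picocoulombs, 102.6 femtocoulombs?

82.44 picocoulombs

9.693 femtocoulombs = 0.000000000000009693 coulombs
82.44 picocoulombs = 0.00000000008244 coulombs
102.6 femtocoulombs = 0.0000000000001026 coulombs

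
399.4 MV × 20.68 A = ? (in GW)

399.4 × 10^6 × 20.68 = 8259.592 × 10^6 W

8.259592 GW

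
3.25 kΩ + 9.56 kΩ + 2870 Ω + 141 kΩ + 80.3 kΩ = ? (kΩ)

236.98 kΩ

In kΩ:
  3.25 kΩ → 3.25
  9.56 kΩ → 9.56
  2870 Ω = 2870e-3 kΩ = 2.87
  141 kΩ → 141
  80.3 kΩ → 80.3
Sum: 3.25 + 9.56 + 2.87 + 141 + 80.3 = 236.98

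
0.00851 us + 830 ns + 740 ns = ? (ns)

1578.51 ns

In ns:
  0.00851 us = 0.00851 × 10^3 ns = 8.51
  830 ns → 830
  740 ns → 740
Sum: 8.51 + 830 + 740 = 1578.51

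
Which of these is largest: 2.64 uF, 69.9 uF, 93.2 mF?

93.2 mF

2.64 uF = 0.00000264 F
69.9 uF = 0.0000699 F
93.2 mF = 0.0932 F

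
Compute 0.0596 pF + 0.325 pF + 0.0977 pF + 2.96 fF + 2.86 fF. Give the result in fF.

488.12 fF

In fF:
  0.0596 pF = 0.0596 × 10³ fF = 59.6
  0.325 pF = 0.325 × 10³ fF = 325
  0.0977 pF = 0.0977 × 10³ fF = 97.7
  2.96 fF → 2.96
  2.86 fF → 2.86
Sum: 59.6 + 325 + 97.7 + 2.96 + 2.86 = 488.12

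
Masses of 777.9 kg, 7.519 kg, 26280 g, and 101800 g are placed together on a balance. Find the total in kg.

913.499 kg

In kg:
  777.9 kg → 777.9
  7.519 kg → 7.519
  26280 g = 26280 × 10^-3 kg = 26.28
  101800 g = 101800 × 10^-3 kg = 101.8
Sum: 777.9 + 7.519 + 26.28 + 101.8 = 913.499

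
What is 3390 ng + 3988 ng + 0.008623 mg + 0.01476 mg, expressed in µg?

In µg:
  3390 ng = 3390e-3 µg = 3.39
  3988 ng = 3988e-3 µg = 3.988
  0.008623 mg = 0.008623e3 µg = 8.623
  0.01476 mg = 0.01476e3 µg = 14.76
Sum: 3.39 + 3.988 + 8.623 + 14.76 = 30.761

30.761 µg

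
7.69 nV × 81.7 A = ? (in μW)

0.628273 μW

7.69 × 10⁻⁹ × 81.7 = 628.273 × 10⁻⁹ W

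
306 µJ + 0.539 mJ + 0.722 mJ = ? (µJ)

In µJ:
  306 µJ → 306
  0.539 mJ = 0.539 × 10³ µJ = 539
  0.722 mJ = 0.722 × 10³ µJ = 722
Sum: 306 + 539 + 722 = 1567

1567 µJ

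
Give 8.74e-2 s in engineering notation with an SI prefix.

= 87.4e-3 s; 1e-3 is milli.

87.4 ms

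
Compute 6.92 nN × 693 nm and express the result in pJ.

6.92 × 10⁻⁹ × 693 × 10⁻⁹ = 4795.56 × 10⁻¹⁸ J

0.00479556 pJ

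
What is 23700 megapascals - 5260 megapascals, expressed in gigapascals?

18.44 gigapascals

In gigapascals:
  23700 megapascals = 23700 × 10^-3 gigapascals = 23.7
  5260 megapascals = 5260 × 10^-3 gigapascals = 5.26
Difference: 23.7 - 5.26 = 18.44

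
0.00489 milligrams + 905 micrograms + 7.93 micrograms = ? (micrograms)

917.82 micrograms

In micrograms:
  0.00489 milligrams = 0.00489e3 micrograms = 4.89
  905 micrograms → 905
  7.93 micrograms → 7.93
Sum: 4.89 + 905 + 7.93 = 917.82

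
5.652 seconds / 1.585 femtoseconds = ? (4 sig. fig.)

(5.652) / (1.585 × 10^-15) = 3.5659 × 10^15

3566000000000000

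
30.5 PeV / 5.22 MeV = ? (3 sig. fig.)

(30.5 × 10¹⁵) / (5.22 × 10⁶) = 5.843 × 10⁹

5840000000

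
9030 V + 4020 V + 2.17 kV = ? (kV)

In kV:
  9030 V = 9030e-3 kV = 9.03
  4020 V = 4020e-3 kV = 4.02
  2.17 kV → 2.17
Sum: 9.03 + 4.02 + 2.17 = 15.22

15.22 kV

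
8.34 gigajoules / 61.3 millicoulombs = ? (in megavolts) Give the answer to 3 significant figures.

136000 megavolts

(8.34 × 10^9) / (61.3 × 10^-3) = 0.13605 × 10^12 V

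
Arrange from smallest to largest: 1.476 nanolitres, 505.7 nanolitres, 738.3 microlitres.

1.476 nanolitres = 0.000000001476 litres
505.7 nanolitres = 0.0000005057 litres
738.3 microlitres = 0.0007383 litres

1.476 nanolitres < 505.7 nanolitres < 738.3 microlitres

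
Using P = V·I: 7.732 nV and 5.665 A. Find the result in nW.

7.732e-9 × 5.665 = 43.80178e-9 W

43.80178 nW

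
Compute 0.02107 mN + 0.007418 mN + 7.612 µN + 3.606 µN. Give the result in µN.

In µN:
  0.02107 mN = 0.02107 × 10^3 µN = 21.07
  0.007418 mN = 0.007418 × 10^3 µN = 7.418
  7.612 µN → 7.612
  3.606 µN → 3.606
Sum: 21.07 + 7.418 + 7.612 + 3.606 = 39.706

39.706 µN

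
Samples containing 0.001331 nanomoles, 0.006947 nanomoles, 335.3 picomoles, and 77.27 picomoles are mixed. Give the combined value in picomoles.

420.848 picomoles

In picomoles:
  0.001331 nanomoles = 0.001331e3 picomoles = 1.331
  0.006947 nanomoles = 0.006947e3 picomoles = 6.947
  335.3 picomoles → 335.3
  77.27 picomoles → 77.27
Sum: 1.331 + 6.947 + 335.3 + 77.27 = 420.848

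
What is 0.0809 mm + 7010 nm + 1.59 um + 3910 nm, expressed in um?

In um:
  0.0809 mm = 0.0809 × 10³ um = 80.9
  7010 nm = 7010 × 10⁻³ um = 7.01
  1.59 um → 1.59
  3910 nm = 3910 × 10⁻³ um = 3.91
Sum: 80.9 + 7.01 + 1.59 + 3.91 = 93.41

93.41 um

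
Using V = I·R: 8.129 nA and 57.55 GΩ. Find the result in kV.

0.46782395 kV

8.129e-9 × 57.55e9 = 467.82395 V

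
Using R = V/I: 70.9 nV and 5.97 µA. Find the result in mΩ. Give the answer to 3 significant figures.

(70.9 × 10^-9) / (5.97 × 10^-6) = 11.876 × 10^-3 Ω

11.9 mΩ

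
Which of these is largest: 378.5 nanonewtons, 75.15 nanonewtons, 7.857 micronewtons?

7.857 micronewtons

378.5 nanonewtons = 0.0000003785 newtons
75.15 nanonewtons = 0.00000007515 newtons
7.857 micronewtons = 0.000007857 newtons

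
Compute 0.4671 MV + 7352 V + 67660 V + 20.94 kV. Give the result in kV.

In kV:
  0.4671 MV = 0.4671 × 10^3 kV = 467.1
  7352 V = 7352 × 10^-3 kV = 7.352
  67660 V = 67660 × 10^-3 kV = 67.66
  20.94 kV → 20.94
Sum: 467.1 + 7.352 + 67.66 + 20.94 = 563.052

563.052 kV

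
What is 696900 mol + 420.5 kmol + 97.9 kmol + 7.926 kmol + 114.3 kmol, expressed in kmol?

In kmol:
  696900 mol = 696900e-3 kmol = 696.9
  420.5 kmol → 420.5
  97.9 kmol → 97.9
  7.926 kmol → 7.926
  114.3 kmol → 114.3
Sum: 696.9 + 420.5 + 97.9 + 7.926 + 114.3 = 1337.526

1337.526 kmol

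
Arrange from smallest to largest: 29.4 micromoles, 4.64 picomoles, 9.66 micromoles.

29.4 micromoles = 0.0000294 moles
4.64 picomoles = 0.00000000000464 moles
9.66 micromoles = 0.00000966 moles

4.64 picomoles < 9.66 micromoles < 29.4 micromoles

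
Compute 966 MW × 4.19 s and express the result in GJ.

4.04754 GJ

966e6 × 4.19 = 4047.54e6 J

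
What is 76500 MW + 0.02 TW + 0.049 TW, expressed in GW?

145.5 GW

In GW:
  76500 MW = 76500e-3 GW = 76.5
  0.02 TW = 0.02e3 GW = 20
  0.049 TW = 0.049e3 GW = 49
Sum: 76.5 + 20 + 49 = 145.5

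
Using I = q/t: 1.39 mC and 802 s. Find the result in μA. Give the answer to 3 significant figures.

(1.39 × 10^-3) / (802) = 0.0017332 × 10^-3 A

1.73 μA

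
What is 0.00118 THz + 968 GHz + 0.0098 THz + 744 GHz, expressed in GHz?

In GHz:
  0.00118 THz = 0.00118 × 10^3 GHz = 1.18
  968 GHz → 968
  0.0098 THz = 0.0098 × 10^3 GHz = 9.8
  744 GHz → 744
Sum: 1.18 + 968 + 9.8 + 744 = 1722.98

1722.98 GHz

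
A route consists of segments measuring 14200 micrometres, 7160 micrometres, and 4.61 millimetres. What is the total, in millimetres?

25.97 millimetres

In millimetres:
  14200 micrometres = 14200 × 10^-3 millimetres = 14.2
  7160 micrometres = 7160 × 10^-3 millimetres = 7.16
  4.61 millimetres → 4.61
Sum: 14.2 + 7.16 + 4.61 = 25.97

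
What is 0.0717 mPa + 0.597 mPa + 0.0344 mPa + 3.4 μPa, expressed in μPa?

706.5 μPa

In μPa:
  0.0717 mPa = 0.0717 × 10³ μPa = 71.7
  0.597 mPa = 0.597 × 10³ μPa = 597
  0.0344 mPa = 0.0344 × 10³ μPa = 34.4
  3.4 μPa → 3.4
Sum: 71.7 + 597 + 34.4 + 3.4 = 706.5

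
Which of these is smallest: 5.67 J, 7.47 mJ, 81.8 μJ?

5.67 J = 5.67 J
7.47 mJ = 0.00747 J
81.8 μJ = 0.0000818 J

81.8 μJ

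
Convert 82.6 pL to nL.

pico = 10^-12, nano = 10^-9; factor is 10^-3.
82.6 × 10^-3 = 0.0826

0.0826 nL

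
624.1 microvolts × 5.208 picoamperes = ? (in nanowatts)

624.1 × 10⁻⁶ × 5.208 × 10⁻¹² = 3250.3128 × 10⁻¹⁸ W

0.0000032503128 nanowatts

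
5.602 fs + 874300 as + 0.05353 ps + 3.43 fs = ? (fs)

936.862 fs

In fs:
  5.602 fs → 5.602
  874300 as = 874300e-3 fs = 874.3
  0.05353 ps = 0.05353e3 fs = 53.53
  3.43 fs → 3.43
Sum: 5.602 + 874.3 + 53.53 + 3.43 = 936.862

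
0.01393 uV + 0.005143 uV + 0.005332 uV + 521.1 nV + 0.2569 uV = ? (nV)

802.405 nV

In nV:
  0.01393 uV = 0.01393 × 10³ nV = 13.93
  0.005143 uV = 0.005143 × 10³ nV = 5.143
  0.005332 uV = 0.005332 × 10³ nV = 5.332
  521.1 nV → 521.1
  0.2569 uV = 0.2569 × 10³ nV = 256.9
Sum: 13.93 + 5.143 + 5.332 + 521.1 + 256.9 = 802.405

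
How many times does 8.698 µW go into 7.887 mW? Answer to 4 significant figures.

906.8

(7.887e-3) / (8.698e-6) = 0.90676e3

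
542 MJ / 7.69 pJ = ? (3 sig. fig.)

70500000000000000000

(542e6) / (7.69e-12) = 70.48e18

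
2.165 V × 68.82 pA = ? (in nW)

2.165 × 68.82e-12 = 148.9953e-12 W

0.1489953 nW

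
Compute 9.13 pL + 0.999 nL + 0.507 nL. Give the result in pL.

1515.13 pL

In pL:
  9.13 pL → 9.13
  0.999 nL = 0.999 × 10^3 pL = 999
  0.507 nL = 0.507 × 10^3 pL = 507
Sum: 9.13 + 999 + 507 = 1515.13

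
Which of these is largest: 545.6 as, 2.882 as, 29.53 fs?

29.53 fs

545.6 as = 0.0000000000000005456 s
2.882 as = 0.000000000000000002882 s
29.53 fs = 0.00000000000002953 s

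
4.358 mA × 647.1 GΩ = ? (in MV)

4.358 × 10⁻³ × 647.1 × 10⁹ = 2820.0618 × 10⁶ V

2820.0618 MV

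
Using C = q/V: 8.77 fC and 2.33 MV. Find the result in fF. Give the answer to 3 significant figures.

(8.77 × 10⁻¹⁵) / (2.33 × 10⁶) = 3.7639 × 10⁻²¹ F

0.00000376 fF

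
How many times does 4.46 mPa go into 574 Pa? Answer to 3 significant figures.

(574) / (4.46e-3) = 128.7e3

129000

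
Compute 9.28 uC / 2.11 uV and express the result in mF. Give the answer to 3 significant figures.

(9.28e-6) / (2.11e-6) = 4.3981 F

4400 mF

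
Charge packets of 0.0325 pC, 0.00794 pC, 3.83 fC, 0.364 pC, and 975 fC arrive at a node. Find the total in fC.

1383.27 fC

In fC:
  0.0325 pC = 0.0325 × 10^3 fC = 32.5
  0.00794 pC = 0.00794 × 10^3 fC = 7.94
  3.83 fC → 3.83
  0.364 pC = 0.364 × 10^3 fC = 364
  975 fC → 975
Sum: 32.5 + 7.94 + 3.83 + 364 + 975 = 1383.27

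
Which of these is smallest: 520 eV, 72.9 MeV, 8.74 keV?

520 eV

520 eV = 520 eV
72.9 MeV = 72900000 eV
8.74 keV = 8740 eV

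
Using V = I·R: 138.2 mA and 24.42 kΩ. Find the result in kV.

138.2e-3 × 24.42e3 = 3374.844 V

3.374844 kV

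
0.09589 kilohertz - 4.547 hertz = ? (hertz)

91.343 hertz

In hertz:
  0.09589 kilohertz = 0.09589 × 10^3 hertz = 95.89
  4.547 hertz → 4.547
Difference: 95.89 - 4.547 = 91.343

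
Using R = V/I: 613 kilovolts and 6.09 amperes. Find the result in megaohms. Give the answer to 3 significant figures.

0.101 megaohms

(613 × 10³) / (6.09) = 100.66 × 10³ Ω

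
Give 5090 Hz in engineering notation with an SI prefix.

= 5.09e3 Hz; 1e3 is kilo.

5.09 kHz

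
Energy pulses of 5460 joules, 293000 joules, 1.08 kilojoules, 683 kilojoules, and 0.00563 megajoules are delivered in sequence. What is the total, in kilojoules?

In kilojoules:
  5460 joules = 5460 × 10⁻³ kilojoules = 5.46
  293000 joules = 293000 × 10⁻³ kilojoules = 293
  1.08 kilojoules → 1.08
  683 kilojoules → 683
  0.00563 megajoules = 0.00563 × 10³ kilojoules = 5.63
Sum: 5.46 + 293 + 1.08 + 683 + 5.63 = 988.17

988.17 kilojoules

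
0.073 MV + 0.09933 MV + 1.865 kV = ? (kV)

In kV:
  0.073 MV = 0.073e3 kV = 73
  0.09933 MV = 0.09933e3 kV = 99.33
  1.865 kV → 1.865
Sum: 73 + 99.33 + 1.865 = 174.195

174.195 kV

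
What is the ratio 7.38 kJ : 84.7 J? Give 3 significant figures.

(7.38 × 10^3) / (84.7) = 0.08713 × 10^3

87.1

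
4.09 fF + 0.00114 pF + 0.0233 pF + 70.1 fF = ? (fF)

In fF:
  4.09 fF → 4.09
  0.00114 pF = 0.00114 × 10^3 fF = 1.14
  0.0233 pF = 0.0233 × 10^3 fF = 23.3
  70.1 fF → 70.1
Sum: 4.09 + 1.14 + 23.3 + 70.1 = 98.63

98.63 fF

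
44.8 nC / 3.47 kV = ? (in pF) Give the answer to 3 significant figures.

(44.8 × 10^-9) / (3.47 × 10^3) = 12.911 × 10^-12 F

12.9 pF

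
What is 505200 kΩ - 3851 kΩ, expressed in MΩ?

In MΩ:
  505200 kΩ = 505200e-3 MΩ = 505.2
  3851 kΩ = 3851e-3 MΩ = 3.851
Difference: 505.2 - 3.851 = 501.349

501.349 MΩ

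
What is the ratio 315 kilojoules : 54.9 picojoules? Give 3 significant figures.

(315e3) / (54.9e-12) = 5.738e15

5740000000000000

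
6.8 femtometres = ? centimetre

femto = 1e-15, centi = 1e-2; factor is 1e-13.
6.8 × 1e-13 = 0.00000000000068

0.00000000000068 centimetres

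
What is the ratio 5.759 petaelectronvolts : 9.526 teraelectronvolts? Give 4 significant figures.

604.6

(5.759 × 10^15) / (9.526 × 10^12) = 0.60456 × 10^3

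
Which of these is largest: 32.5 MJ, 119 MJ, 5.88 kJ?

119 MJ

32.5 MJ = 32500000 J
119 MJ = 119000000 J
5.88 kJ = 5880 J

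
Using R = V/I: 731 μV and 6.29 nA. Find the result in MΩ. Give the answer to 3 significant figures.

(731 × 10^-6) / (6.29 × 10^-9) = 116.22 × 10^3 Ω

0.116 MΩ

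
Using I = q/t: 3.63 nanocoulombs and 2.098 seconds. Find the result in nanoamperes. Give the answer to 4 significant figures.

(3.63 × 10^-9) / (2.098) = 1.73022 × 10^-9 A

1.730 nanoamperes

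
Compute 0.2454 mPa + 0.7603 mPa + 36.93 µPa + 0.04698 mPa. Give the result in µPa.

In µPa:
  0.2454 mPa = 0.2454 × 10³ µPa = 245.4
  0.7603 mPa = 0.7603 × 10³ µPa = 760.3
  36.93 µPa → 36.93
  0.04698 mPa = 0.04698 × 10³ µPa = 46.98
Sum: 245.4 + 760.3 + 36.93 + 46.98 = 1089.61

1089.61 µPa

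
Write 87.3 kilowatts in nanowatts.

87300000000000 nanowatts

kilo = 1e3, nano = 1e-9; factor is 1e12.
87.3 × 1e12 = 87300000000000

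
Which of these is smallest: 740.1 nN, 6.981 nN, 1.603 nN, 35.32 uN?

740.1 nN = 0.0000007401 N
6.981 nN = 0.000000006981 N
1.603 nN = 0.000000001603 N
35.32 uN = 0.00003532 N

1.603 nN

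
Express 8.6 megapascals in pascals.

8600000 pascals

mega = 10⁶, (no prefix) = 10⁰; factor is 10⁶.
8.6 × 10⁶ = 8600000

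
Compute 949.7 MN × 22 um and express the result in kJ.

20.8934 kJ

949.7 × 10^6 × 22 × 10^-6 = 20893.4 J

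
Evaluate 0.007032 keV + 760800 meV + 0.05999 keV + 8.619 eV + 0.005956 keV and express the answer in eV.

In eV:
  0.007032 keV = 0.007032 × 10³ eV = 7.032
  760800 meV = 760800 × 10⁻³ eV = 760.8
  0.05999 keV = 0.05999 × 10³ eV = 59.99
  8.619 eV → 8.619
  0.005956 keV = 0.005956 × 10³ eV = 5.956
Sum: 7.032 + 760.8 + 59.99 + 8.619 + 5.956 = 842.397

842.397 eV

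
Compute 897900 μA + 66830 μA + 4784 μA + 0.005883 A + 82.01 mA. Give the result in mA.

1057.407 mA

In mA:
  897900 μA = 897900 × 10⁻³ mA = 897.9
  66830 μA = 66830 × 10⁻³ mA = 66.83
  4784 μA = 4784 × 10⁻³ mA = 4.784
  0.005883 A = 0.005883 × 10³ mA = 5.883
  82.01 mA → 82.01
Sum: 897.9 + 66.83 + 4.784 + 5.883 + 82.01 = 1057.407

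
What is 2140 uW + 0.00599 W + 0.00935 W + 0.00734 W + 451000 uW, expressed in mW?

475.82 mW

In mW:
  2140 uW = 2140 × 10^-3 mW = 2.14
  0.00599 W = 0.00599 × 10^3 mW = 5.99
  0.00935 W = 0.00935 × 10^3 mW = 9.35
  0.00734 W = 0.00734 × 10^3 mW = 7.34
  451000 uW = 451000 × 10^-3 mW = 451
Sum: 2.14 + 5.99 + 9.35 + 7.34 + 451 = 475.82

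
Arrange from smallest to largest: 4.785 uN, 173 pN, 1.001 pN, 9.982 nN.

1.001 pN < 173 pN < 9.982 nN < 4.785 uN

4.785 uN = 0.000004785 N
173 pN = 0.000000000173 N
1.001 pN = 0.000000000001001 N
9.982 nN = 0.000000009982 N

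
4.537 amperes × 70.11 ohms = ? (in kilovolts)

0.31808907 kilovolts

4.537 × 70.11 = 318.08907 V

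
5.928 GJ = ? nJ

giga = 10^9, nano = 10^-9; factor is 10^18.
5.928 × 10^18 = 5928000000000000000

5928000000000000000 nJ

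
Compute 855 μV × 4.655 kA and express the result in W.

855e-6 × 4.655e3 = 3980.025e-3 W

3.980025 W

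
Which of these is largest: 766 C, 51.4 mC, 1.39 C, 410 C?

766 C

766 C = 766 C
51.4 mC = 0.0514 C
1.39 C = 1.39 C
410 C = 410 C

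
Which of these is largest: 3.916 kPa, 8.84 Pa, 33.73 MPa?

33.73 MPa

3.916 kPa = 3916 Pa
8.84 Pa = 8.84 Pa
33.73 MPa = 33730000 Pa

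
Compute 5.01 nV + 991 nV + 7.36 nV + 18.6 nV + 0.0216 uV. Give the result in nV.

In nV:
  5.01 nV → 5.01
  991 nV → 991
  7.36 nV → 7.36
  18.6 nV → 18.6
  0.0216 uV = 0.0216e3 nV = 21.6
Sum: 5.01 + 991 + 7.36 + 18.6 + 21.6 = 1043.57

1043.57 nV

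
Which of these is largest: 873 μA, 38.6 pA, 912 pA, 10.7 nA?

873 μA

873 μA = 0.000873 A
38.6 pA = 0.0000000000386 A
912 pA = 0.000000000912 A
10.7 nA = 0.0000000107 A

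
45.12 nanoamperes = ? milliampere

nano = 1e-9, milli = 1e-3; factor is 1e-6.
45.12 × 1e-6 = 0.00004512

0.00004512 milliamperes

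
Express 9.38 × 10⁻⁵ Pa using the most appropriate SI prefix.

= 93.8 × 10⁻⁶ Pa; 10⁻⁶ is micro.

93.8 µPa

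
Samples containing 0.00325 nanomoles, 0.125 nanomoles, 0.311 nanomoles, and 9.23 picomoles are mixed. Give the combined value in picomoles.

448.48 picomoles

In picomoles:
  0.00325 nanomoles = 0.00325e3 picomoles = 3.25
  0.125 nanomoles = 0.125e3 picomoles = 125
  0.311 nanomoles = 0.311e3 picomoles = 311
  9.23 picomoles → 9.23
Sum: 3.25 + 125 + 311 + 9.23 = 448.48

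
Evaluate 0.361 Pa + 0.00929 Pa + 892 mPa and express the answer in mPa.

1262.29 mPa

In mPa:
  0.361 Pa = 0.361 × 10³ mPa = 361
  0.00929 Pa = 0.00929 × 10³ mPa = 9.29
  892 mPa → 892
Sum: 361 + 9.29 + 892 = 1262.29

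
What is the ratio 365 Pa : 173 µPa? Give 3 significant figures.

(365) / (173 × 10^-6) = 2.11 × 10^6

2110000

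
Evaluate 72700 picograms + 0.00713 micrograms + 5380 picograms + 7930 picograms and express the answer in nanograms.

In nanograms:
  72700 picograms = 72700e-3 nanograms = 72.7
  0.00713 micrograms = 0.00713e3 nanograms = 7.13
  5380 picograms = 5380e-3 nanograms = 5.38
  7930 picograms = 7930e-3 nanograms = 7.93
Sum: 72.7 + 7.13 + 5.38 + 7.93 = 93.14

93.14 nanograms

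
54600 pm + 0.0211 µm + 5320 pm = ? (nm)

81.02 nm

In nm:
  54600 pm = 54600e-3 nm = 54.6
  0.0211 µm = 0.0211e3 nm = 21.1
  5320 pm = 5320e-3 nm = 5.32
Sum: 54.6 + 21.1 + 5.32 = 81.02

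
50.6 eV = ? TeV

(no prefix) = 10^0, tera = 10^12; factor is 10^-12.
50.6 × 10^-12 = 0.0000000000506

0.0000000000506 TeV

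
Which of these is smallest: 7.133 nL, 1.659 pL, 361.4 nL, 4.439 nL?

7.133 nL = 0.000000007133 L
1.659 pL = 0.000000000001659 L
361.4 nL = 0.0000003614 L
4.439 nL = 0.000000004439 L

1.659 pL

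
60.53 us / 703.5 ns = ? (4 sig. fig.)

(60.53 × 10^-6) / (703.5 × 10^-9) = 0.086041 × 10^3

86.04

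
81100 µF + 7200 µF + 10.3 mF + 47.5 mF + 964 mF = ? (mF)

1110.1 mF

In mF:
  81100 µF = 81100e-3 mF = 81.1
  7200 µF = 7200e-3 mF = 7.2
  10.3 mF → 10.3
  47.5 mF → 47.5
  964 mF → 964
Sum: 81.1 + 7.2 + 10.3 + 47.5 + 964 = 1110.1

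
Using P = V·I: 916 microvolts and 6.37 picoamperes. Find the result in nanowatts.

0.00000583492 nanowatts

916 × 10⁻⁶ × 6.37 × 10⁻¹² = 5834.92 × 10⁻¹⁸ W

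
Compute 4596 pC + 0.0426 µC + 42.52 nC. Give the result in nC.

In nC:
  4596 pC = 4596 × 10^-3 nC = 4.596
  0.0426 µC = 0.0426 × 10^3 nC = 42.6
  42.52 nC → 42.52
Sum: 4.596 + 42.6 + 42.52 = 89.716

89.716 nC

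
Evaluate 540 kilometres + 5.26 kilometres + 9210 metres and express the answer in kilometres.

In kilometres:
  540 kilometres → 540
  5.26 kilometres → 5.26
  9210 metres = 9210 × 10^-3 kilometres = 9.21
Sum: 540 + 5.26 + 9.21 = 554.47

554.47 kilometres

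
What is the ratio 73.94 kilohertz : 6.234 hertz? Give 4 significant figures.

11860

(73.94 × 10^3) / (6.234) = 11.861 × 10^3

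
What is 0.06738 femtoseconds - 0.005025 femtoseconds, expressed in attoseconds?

62.355 attoseconds

In attoseconds:
  0.06738 femtoseconds = 0.06738 × 10^3 attoseconds = 67.38
  0.005025 femtoseconds = 0.005025 × 10^3 attoseconds = 5.025
Difference: 67.38 - 5.025 = 62.355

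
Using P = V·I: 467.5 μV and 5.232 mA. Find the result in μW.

2.44596 μW

467.5e-6 × 5.232e-3 = 2445.96e-9 W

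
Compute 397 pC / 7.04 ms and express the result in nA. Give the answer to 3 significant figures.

(397e-12) / (7.04e-3) = 56.392e-9 A

56.4 nA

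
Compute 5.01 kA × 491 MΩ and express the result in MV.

5.01e3 × 491e6 = 2459.91e9 V

2459910 MV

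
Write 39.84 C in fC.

39840000000000000 fC

(no prefix) = 1e0, femto = 1e-15; factor is 1e15.
39.84 × 1e15 = 39840000000000000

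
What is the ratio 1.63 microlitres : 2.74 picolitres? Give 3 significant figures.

(1.63 × 10^-6) / (2.74 × 10^-12) = 0.5949 × 10^6

595000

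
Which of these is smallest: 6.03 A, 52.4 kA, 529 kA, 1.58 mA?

1.58 mA

6.03 A = 6.03 A
52.4 kA = 52400 A
529 kA = 529000 A
1.58 mA = 0.00158 A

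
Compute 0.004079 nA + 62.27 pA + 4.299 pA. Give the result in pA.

70.648 pA

In pA:
  0.004079 nA = 0.004079 × 10³ pA = 4.079
  62.27 pA → 62.27
  4.299 pA → 4.299
Sum: 4.079 + 62.27 + 4.299 = 70.648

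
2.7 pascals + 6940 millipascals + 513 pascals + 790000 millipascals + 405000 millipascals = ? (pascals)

1717.64 pascals

In pascals:
  2.7 pascals → 2.7
  6940 millipascals = 6940e-3 pascals = 6.94
  513 pascals → 513
  790000 millipascals = 790000e-3 pascals = 790
  405000 millipascals = 405000e-3 pascals = 405
Sum: 2.7 + 6.94 + 513 + 790 + 405 = 1717.64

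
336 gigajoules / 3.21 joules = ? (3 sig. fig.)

(336e9) / (3.21) = 104.7e9

105000000000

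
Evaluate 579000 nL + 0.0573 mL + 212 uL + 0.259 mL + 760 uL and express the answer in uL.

1867.3 uL

In uL:
  579000 nL = 579000 × 10^-3 uL = 579
  0.0573 mL = 0.0573 × 10^3 uL = 57.3
  212 uL → 212
  0.259 mL = 0.259 × 10^3 uL = 259
  760 uL → 760
Sum: 579 + 57.3 + 212 + 259 + 760 = 1867.3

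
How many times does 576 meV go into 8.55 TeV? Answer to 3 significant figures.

(8.55 × 10¹²) / (576 × 10⁻³) = 0.01484 × 10¹⁵

14800000000000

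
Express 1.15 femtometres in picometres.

0.00115 picometres

femto = 10^-15, pico = 10^-12; factor is 10^-3.
1.15 × 10^-3 = 0.00115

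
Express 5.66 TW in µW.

tera = 10^12, micro = 10^-6; factor is 10^18.
5.66 × 10^18 = 5660000000000000000

5660000000000000000 µW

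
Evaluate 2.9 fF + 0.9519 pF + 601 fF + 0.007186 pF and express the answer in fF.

1562.986 fF

In fF:
  2.9 fF → 2.9
  0.9519 pF = 0.9519 × 10³ fF = 951.9
  601 fF → 601
  0.007186 pF = 0.007186 × 10³ fF = 7.186
Sum: 2.9 + 951.9 + 601 + 7.186 = 1562.986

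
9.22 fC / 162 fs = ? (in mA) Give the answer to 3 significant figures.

(9.22 × 10⁻¹⁵) / (162 × 10⁻¹⁵) = 0.056914 A

56.9 mA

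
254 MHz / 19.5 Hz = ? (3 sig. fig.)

(254e6) / (19.5) = 13.03e6

13000000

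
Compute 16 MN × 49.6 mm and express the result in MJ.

0.7936 MJ

16 × 10^6 × 49.6 × 10^-3 = 793.6 × 10^3 J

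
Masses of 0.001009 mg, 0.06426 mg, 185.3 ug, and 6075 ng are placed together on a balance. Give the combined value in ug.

In ug:
  0.001009 mg = 0.001009e3 ug = 1.009
  0.06426 mg = 0.06426e3 ug = 64.26
  185.3 ug → 185.3
  6075 ng = 6075e-3 ug = 6.075
Sum: 1.009 + 64.26 + 185.3 + 6.075 = 256.644

256.644 ug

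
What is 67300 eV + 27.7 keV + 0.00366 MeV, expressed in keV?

In keV:
  67300 eV = 67300e-3 keV = 67.3
  27.7 keV → 27.7
  0.00366 MeV = 0.00366e3 keV = 3.66
Sum: 67.3 + 27.7 + 3.66 = 98.66

98.66 keV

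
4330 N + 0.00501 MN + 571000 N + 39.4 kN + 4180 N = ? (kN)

623.92 kN

In kN:
  4330 N = 4330 × 10⁻³ kN = 4.33
  0.00501 MN = 0.00501 × 10³ kN = 5.01
  571000 N = 571000 × 10⁻³ kN = 571
  39.4 kN → 39.4
  4180 N = 4180 × 10⁻³ kN = 4.18
Sum: 4.33 + 5.01 + 571 + 39.4 + 4.18 = 623.92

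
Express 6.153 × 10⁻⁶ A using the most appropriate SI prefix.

= 6.153 × 10⁻⁶ A; 10⁻⁶ is micro.

6.153 µA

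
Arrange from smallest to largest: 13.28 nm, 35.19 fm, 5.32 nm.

35.19 fm < 5.32 nm < 13.28 nm

13.28 nm = 0.00000001328 m
35.19 fm = 0.00000000000003519 m
5.32 nm = 0.00000000532 m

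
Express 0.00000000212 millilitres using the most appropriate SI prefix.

2.12 picolitres

= 2.12 × 10⁻¹² litres; 10⁻¹² is pico.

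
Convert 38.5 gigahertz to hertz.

38500000000 hertz

giga = 1e9, (no prefix) = 1e0; factor is 1e9.
38.5 × 1e9 = 38500000000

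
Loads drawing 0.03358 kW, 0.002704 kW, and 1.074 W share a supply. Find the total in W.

37.358 W

In W:
  0.03358 kW = 0.03358e3 W = 33.58
  0.002704 kW = 0.002704e3 W = 2.704
  1.074 W → 1.074
Sum: 33.58 + 2.704 + 1.074 = 37.358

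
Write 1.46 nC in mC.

nano = 10⁻⁹, milli = 10⁻³; factor is 10⁻⁶.
1.46 × 10⁻⁶ = 0.00000146

0.00000146 mC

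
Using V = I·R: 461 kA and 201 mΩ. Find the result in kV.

461 × 10³ × 201 × 10⁻³ = 92661 V

92.661 kV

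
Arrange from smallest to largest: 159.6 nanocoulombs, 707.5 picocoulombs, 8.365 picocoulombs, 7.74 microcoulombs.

8.365 picocoulombs < 707.5 picocoulombs < 159.6 nanocoulombs < 7.74 microcoulombs

159.6 nanocoulombs = 0.0000001596 coulombs
707.5 picocoulombs = 0.0000000007075 coulombs
8.365 picocoulombs = 0.000000000008365 coulombs
7.74 microcoulombs = 0.00000774 coulombs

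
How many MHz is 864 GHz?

864000 MHz

giga = 1e9, mega = 1e6; factor is 1e3.
864 × 1e3 = 864000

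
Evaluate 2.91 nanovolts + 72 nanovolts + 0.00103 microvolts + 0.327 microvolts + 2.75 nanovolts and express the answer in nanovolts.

405.69 nanovolts

In nanovolts:
  2.91 nanovolts → 2.91
  72 nanovolts → 72
  0.00103 microvolts = 0.00103 × 10^3 nanovolts = 1.03
  0.327 microvolts = 0.327 × 10^3 nanovolts = 327
  2.75 nanovolts → 2.75
Sum: 2.91 + 72 + 1.03 + 327 + 2.75 = 405.69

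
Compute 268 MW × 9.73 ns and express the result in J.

268 × 10^6 × 9.73 × 10^-9 = 2607.64 × 10^-3 J

2.60764 J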